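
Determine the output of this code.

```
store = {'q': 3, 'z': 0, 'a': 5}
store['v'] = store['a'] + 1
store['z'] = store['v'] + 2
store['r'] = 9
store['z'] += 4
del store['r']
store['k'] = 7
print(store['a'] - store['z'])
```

-7

store['v'] = store['a']+1 = 6 → {'q': 3, 'z': 0, 'a': 5, 'v': 6}
store['z'] = store['v']+2 = 8 → {'q': 3, 'z': 8, 'a': 5, 'v': 6}
store['r'] = 9 → {'q': 3, 'z': 8, 'a': 5, 'v': 6, 'r': 9}
store['z'] = 8+4 = 12 → {'q': 3, 'z': 12, 'a': 5, 'v': 6, 'r': 9}
del 'r' → {'q': 3, 'z': 12, 'a': 5, 'v': 6}
store['k'] = 7 → {'q': 3, 'z': 12, 'a': 5, 'v': 6, 'k': 7}
store['a']-store['z'] = 5-12 = -7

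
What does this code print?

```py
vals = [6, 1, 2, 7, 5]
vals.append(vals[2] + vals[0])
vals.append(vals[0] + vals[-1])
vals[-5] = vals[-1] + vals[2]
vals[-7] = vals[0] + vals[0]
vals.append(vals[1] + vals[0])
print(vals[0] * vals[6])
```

append vals[2]+vals[0] = 2+6 = 8 → [6, 1, 2, 7, 5, 8]
append vals[0]+vals[-1] = 6+8 = 14 → [6, 1, 2, 7, 5, 8, 14]
vals[-5] = vals[-1]+vals[2] = 14+2 = 16 → [6, 1, 16, 7, 5, 8, 14]
vals[-7] = vals[0]+vals[0] = 6+6 = 12 → [12, 1, 16, 7, 5, 8, 14]
append vals[1]+vals[0] = 1+12 = 13 → [12, 1, 16, 7, 5, 8, 14, 13]
vals[0]*vals[6] = 12*14 = 168

168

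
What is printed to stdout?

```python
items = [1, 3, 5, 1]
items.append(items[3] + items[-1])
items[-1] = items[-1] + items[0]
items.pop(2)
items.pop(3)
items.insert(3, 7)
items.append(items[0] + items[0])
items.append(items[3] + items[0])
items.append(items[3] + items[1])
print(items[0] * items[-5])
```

append items[3]+items[-1] = 1+1 = 2 → [1, 3, 5, 1, 2]
items[-1] = items[-1]+items[0] = 2+1 = 3 → [1, 3, 5, 1, 3]
pop(2) removes 5 → [1, 3, 1, 3]
pop(3) removes 3 → [1, 3, 1]
insert 7 at 3 → [1, 3, 1, 7]
append items[0]+items[0] = 1+1 = 2 → [1, 3, 1, 7, 2]
append items[3]+items[0] = 7+1 = 8 → [1, 3, 1, 7, 2, 8]
append items[3]+items[1] = 7+3 = 10 → [1, 3, 1, 7, 2, 8, 10]
items[0]*items[-5] = 1*1 = 1

1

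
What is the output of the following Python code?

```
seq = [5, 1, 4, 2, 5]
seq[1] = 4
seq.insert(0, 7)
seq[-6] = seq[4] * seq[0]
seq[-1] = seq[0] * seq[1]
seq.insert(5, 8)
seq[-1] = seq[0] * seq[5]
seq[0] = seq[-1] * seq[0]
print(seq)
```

[1568, 5, 4, 4, 2, 8, 112]

seq[1] = 4 → [5, 4, 4, 2, 5]
insert 7 at 0 → [7, 5, 4, 4, 2, 5]
seq[-6] = seq[4]*seq[0] = 2*7 = 14 → [14, 5, 4, 4, 2, 5]
seq[-1] = seq[0]*seq[1] = 14*5 = 70 → [14, 5, 4, 4, 2, 70]
insert 8 at 5 → [14, 5, 4, 4, 2, 8, 70]
seq[-1] = seq[0]*seq[5] = 14*8 = 112 → [14, 5, 4, 4, 2, 8, 112]
seq[0] = seq[-1]*seq[0] = 112*14 = 1568 → [1568, 5, 4, 4, 2, 8, 112]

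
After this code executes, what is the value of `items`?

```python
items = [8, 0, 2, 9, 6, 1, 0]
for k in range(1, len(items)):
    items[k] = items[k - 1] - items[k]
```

[8, 8, 6, -3, -9, -10, -10]

k=1: items[1] = 8-0 = 8 → [8, 8, 2, 9, 6, 1, 0]
k=2: items[2] = 8-2 = 6 → [8, 8, 6, 9, 6, 1, 0]
k=3: items[3] = 6-9 = -3 → [8, 8, 6, -3, 6, 1, 0]
k=4: items[4] = (-3)-6 = -9 → [8, 8, 6, -3, -9, 1, 0]
k=5: items[5] = (-9)-1 = -10 → [8, 8, 6, -3, -9, -10, 0]
k=6: items[6] = (-10)-0 = -10 → [8, 8, 6, -3, -9, -10, -10]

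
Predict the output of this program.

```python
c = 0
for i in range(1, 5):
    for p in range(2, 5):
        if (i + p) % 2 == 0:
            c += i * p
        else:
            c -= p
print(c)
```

30

i=1,p=2: odd sum, c = 0-2 = -2
i=1,p=3: even sum, c = (-2)+3 = 1
i=1,p=4: odd sum, c = 1-4 = -3
i=2,p=2: even sum, c = (-3)+4 = 1
i=2,p=3: odd sum, c = 1-3 = -2
i=2,p=4: even sum, c = (-2)+8 = 6
i=3,p=2: odd sum, c = 6-2 = 4
i=3,p=3: even sum, c = 4+9 = 13
i=3,p=4: odd sum, c = 13-4 = 9
i=4,p=2: even sum, c = 9+8 = 17
i=4,p=3: odd sum, c = 17-3 = 14
i=4,p=4: even sum, c = 14+16 = 30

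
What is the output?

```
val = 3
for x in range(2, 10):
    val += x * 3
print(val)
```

x=2: val = 3+2*3 = 9
x=3: val = 9+3*3 = 18
x=4: val = 18+4*3 = 30
x=5: val = 30+5*3 = 45
x=6: val = 45+6*3 = 63
x=7: val = 63+7*3 = 84
x=8: val = 84+8*3 = 108
x=9: val = 108+9*3 = 135

135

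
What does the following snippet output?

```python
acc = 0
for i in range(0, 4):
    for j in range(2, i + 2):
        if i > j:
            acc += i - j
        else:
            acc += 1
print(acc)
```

i=1,j=2: not 1>2, acc = 0+1 = 1
i=2,j=2: not 2>2, acc = 1+1 = 2
i=2,j=3: not 2>3, acc = 2+1 = 3
i=3,j=2: 3>2, acc = 3+1 = 4
i=3,j=3: not 3>3, acc = 4+1 = 5
i=3,j=4: not 3>4, acc = 5+1 = 6

6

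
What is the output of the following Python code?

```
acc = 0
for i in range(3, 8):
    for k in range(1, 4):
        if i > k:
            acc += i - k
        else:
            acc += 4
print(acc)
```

49

i=3,k=1: 3>1, acc = 0+2 = 2
i=3,k=2: 3>2, acc = 2+1 = 3
i=3,k=3: not 3>3, acc = 3+4 = 7
i=4,k=1: 4>1, acc = 7+3 = 10
i=4,k=2: 4>2, acc = 10+2 = 12
i=4,k=3: 4>3, acc = 12+1 = 13
i=5,k=1: 5>1, acc = 13+4 = 17
i=5,k=2: 5>2, acc = 17+3 = 20
i=5,k=3: 5>3, acc = 20+2 = 22
i=6,k=1: 6>1, acc = 22+5 = 27
i=6,k=2: 6>2, acc = 27+4 = 31
i=6,k=3: 6>3, acc = 31+3 = 34
i=7,k=1: 7>1, acc = 34+6 = 40
i=7,k=2: 7>2, acc = 40+5 = 45
i=7,k=3: 7>3, acc = 45+4 = 49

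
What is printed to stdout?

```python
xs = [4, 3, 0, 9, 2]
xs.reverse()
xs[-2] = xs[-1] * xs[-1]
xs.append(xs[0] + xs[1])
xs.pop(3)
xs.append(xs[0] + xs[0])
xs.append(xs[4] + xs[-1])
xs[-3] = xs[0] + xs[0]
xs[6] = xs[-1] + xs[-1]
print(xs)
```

[2, 9, 0, 4, 4, 4, 30]

reverse → [2, 9, 0, 3, 4]
xs[-2] = xs[-1]*xs[-1] = 4*4 = 16 → [2, 9, 0, 16, 4]
append xs[0]+xs[1] = 2+9 = 11 → [2, 9, 0, 16, 4, 11]
pop(3) removes 16 → [2, 9, 0, 4, 11]
append xs[0]+xs[0] = 2+2 = 4 → [2, 9, 0, 4, 11, 4]
append xs[4]+xs[-1] = 11+4 = 15 → [2, 9, 0, 4, 11, 4, 15]
xs[-3] = xs[0]+xs[0] = 2+2 = 4 → [2, 9, 0, 4, 4, 4, 15]
xs[6] = xs[-1]+xs[-1] = 15+15 = 30 → [2, 9, 0, 4, 4, 4, 30]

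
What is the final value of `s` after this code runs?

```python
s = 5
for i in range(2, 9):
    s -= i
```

-30

i=2: s = 5-2 = 3
i=3: s = 3-3 = 0
i=4: s = 0-4 = -4
i=5: s = (-4)-5 = -9
i=6: s = (-9)-6 = -15
i=7: s = (-15)-7 = -22
i=8: s = (-22)-8 = -30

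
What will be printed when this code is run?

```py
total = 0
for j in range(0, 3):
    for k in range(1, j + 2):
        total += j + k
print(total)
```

18

j=0,k=1: total = 0+1 = 1
j=1,k=1: total = 1+2 = 3
j=1,k=2: total = 3+3 = 6
j=2,k=1: total = 6+3 = 9
j=2,k=2: total = 9+4 = 13
j=2,k=3: total = 13+5 = 18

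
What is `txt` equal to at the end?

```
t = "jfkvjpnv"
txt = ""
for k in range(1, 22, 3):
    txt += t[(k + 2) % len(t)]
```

k=1: add t[3]='v' → 'v'
k=4: add t[6]='n' → 'vn'
k=7: add t[1]='f' → 'vnf'
k=10: add t[4]='j' → 'vnfj'
k=13: add t[7]='v' → 'vnfjv'
k=16: add t[2]='k' → 'vnfjvk'
k=19: add t[5]='p' → 'vnfjvkp'

'vnfjvkp'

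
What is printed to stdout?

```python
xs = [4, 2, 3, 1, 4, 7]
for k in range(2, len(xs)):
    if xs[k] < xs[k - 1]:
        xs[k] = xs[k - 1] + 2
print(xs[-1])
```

7

k=2: 3>=2, unchanged → [4, 2, 3, 1, 4, 7]
k=3: 1<3, xs[3] = 3+2 = 5 → [4, 2, 3, 5, 4, 7]
k=4: 4<5, xs[4] = 5+2 = 7 → [4, 2, 3, 5, 7, 7]
k=5: 7>=7, unchanged → [4, 2, 3, 5, 7, 7]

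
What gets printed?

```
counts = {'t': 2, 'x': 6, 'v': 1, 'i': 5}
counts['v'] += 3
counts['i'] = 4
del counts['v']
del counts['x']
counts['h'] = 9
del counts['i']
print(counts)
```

{'t': 2, 'h': 9}

counts['v'] = 1+3 = 4 → {'t': 2, 'x': 6, 'v': 4, 'i': 5}
counts['i'] = 4 → {'t': 2, 'x': 6, 'v': 4, 'i': 4}
del 'v' → {'t': 2, 'x': 6, 'i': 4}
del 'x' → {'t': 2, 'i': 4}
counts['h'] = 9 → {'t': 2, 'i': 4, 'h': 9}
del 'i' → {'t': 2, 'h': 9}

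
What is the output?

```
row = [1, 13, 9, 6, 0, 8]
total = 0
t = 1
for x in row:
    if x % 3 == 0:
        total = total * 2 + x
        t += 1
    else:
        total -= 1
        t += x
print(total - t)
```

5

x=1: not %3==0, total = 0-1 = -1; t=2
x=13: not %3==0, total = (-1)-1 = -2; t=15
x=9: %3==0, total = (-2)*2+9 = 5; t=16
x=6: %3==0, total = 5*2+6 = 16; t=17
x=0: %3==0, total = 16*2+0 = 32; t=18
x=8: not %3==0, total = 32-1 = 31; t=26
total-t = 31-26 = 5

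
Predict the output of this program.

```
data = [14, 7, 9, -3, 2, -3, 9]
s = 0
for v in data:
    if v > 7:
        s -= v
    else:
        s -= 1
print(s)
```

v=14: >7, s = 0-14 = -14
v=7: not >7, s = (-14)-1 = -15
v=9: >7, s = (-15)-9 = -24
v=-3: not >7, s = (-24)-1 = -25
v=2: not >7, s = (-25)-1 = -26
v=-3: not >7, s = (-26)-1 = -27
v=9: >7, s = (-27)-9 = -36

-36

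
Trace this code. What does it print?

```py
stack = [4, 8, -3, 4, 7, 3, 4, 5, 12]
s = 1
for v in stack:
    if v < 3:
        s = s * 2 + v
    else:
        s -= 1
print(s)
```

v=4: not <3, s = 1-1 = 0
v=8: not <3, s = 0-1 = -1
v=-3: <3, s = (-1)*2+(-3) = -5
v=4: not <3, s = (-5)-1 = -6
v=7: not <3, s = (-6)-1 = -7
v=3: not <3, s = (-7)-1 = -8
v=4: not <3, s = (-8)-1 = -9
v=5: not <3, s = (-9)-1 = -10
v=12: not <3, s = (-10)-1 = -11

-11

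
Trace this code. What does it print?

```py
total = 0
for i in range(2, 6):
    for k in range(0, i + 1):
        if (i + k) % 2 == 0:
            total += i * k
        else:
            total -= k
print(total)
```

72

i=2,k=0: even sum, total = 0+0 = 0
i=2,k=1: odd sum, total = 0-1 = -1
i=2,k=2: even sum, total = (-1)+4 = 3
i=3,k=0: odd sum, total = 3-0 = 3
i=3,k=1: even sum, total = 3+3 = 6
i=3,k=2: odd sum, total = 6-2 = 4
i=3,k=3: even sum, total = 4+9 = 13
i=4,k=0: even sum, total = 13+0 = 13
i=4,k=1: odd sum, total = 13-1 = 12
i=4,k=2: even sum, total = 12+8 = 20
i=4,k=3: odd sum, total = 20-3 = 17
i=4,k=4: even sum, total = 17+16 = 33
i=5,k=0: odd sum, total = 33-0 = 33
i=5,k=1: even sum, total = 33+5 = 38
i=5,k=2: odd sum, total = 38-2 = 36
i=5,k=3: even sum, total = 36+15 = 51
i=5,k=4: odd sum, total = 51-4 = 47
i=5,k=5: even sum, total = 47+25 = 72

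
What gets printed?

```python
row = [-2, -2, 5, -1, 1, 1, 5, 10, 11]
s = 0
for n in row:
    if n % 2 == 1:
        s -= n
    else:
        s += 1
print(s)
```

-19

n=-2: not odd, s = 0+1 = 1
n=-2: not odd, s = 1+1 = 2
n=5: odd, s = 2-5 = -3
n=-1: odd, s = (-3)-(-1) = -2
n=1: odd, s = (-2)-1 = -3
n=1: odd, s = (-3)-1 = -4
n=5: odd, s = (-4)-5 = -9
n=10: not odd, s = (-9)+1 = -8
n=11: odd, s = (-8)-11 = -19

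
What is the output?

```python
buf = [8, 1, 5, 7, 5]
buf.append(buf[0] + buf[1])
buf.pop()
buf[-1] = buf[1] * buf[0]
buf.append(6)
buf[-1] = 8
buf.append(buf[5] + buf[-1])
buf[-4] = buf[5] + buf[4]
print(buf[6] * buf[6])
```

append buf[0]+buf[1] = 8+1 = 9 → [8, 1, 5, 7, 5, 9]
pop() removes 9 → [8, 1, 5, 7, 5]
buf[-1] = buf[1]*buf[0] = 1*8 = 8 → [8, 1, 5, 7, 8]
append 6 → [8, 1, 5, 7, 8, 6]
buf[-1] = 8 → [8, 1, 5, 7, 8, 8]
append buf[5]+buf[-1] = 8+8 = 16 → [8, 1, 5, 7, 8, 8, 16]
buf[-4] = buf[5]+buf[4] = 8+8 = 16 → [8, 1, 5, 16, 8, 8, 16]
buf[6]*buf[6] = 16*16 = 256

256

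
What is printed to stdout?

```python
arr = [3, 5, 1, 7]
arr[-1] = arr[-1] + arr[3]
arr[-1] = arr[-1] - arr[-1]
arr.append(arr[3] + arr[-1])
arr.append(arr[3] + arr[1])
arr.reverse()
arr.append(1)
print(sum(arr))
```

arr[-1] = arr[-1]+arr[3] = 7+7 = 14 → [3, 5, 1, 14]
arr[-1] = arr[-1]-arr[-1] = 14-14 = 0 → [3, 5, 1, 0]
append arr[3]+arr[-1] = 0+0 = 0 → [3, 5, 1, 0, 0]
append arr[3]+arr[1] = 0+5 = 5 → [3, 5, 1, 0, 0, 5]
reverse → [5, 0, 0, 1, 5, 3]
append 1 → [5, 0, 0, 1, 5, 3, 1]
sum = 15

15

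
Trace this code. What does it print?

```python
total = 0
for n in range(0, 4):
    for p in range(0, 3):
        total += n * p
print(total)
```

18

n=0,p=0: total = 0+0 = 0
n=0,p=1: total = 0+0 = 0
n=0,p=2: total = 0+0 = 0
n=1,p=0: total = 0+0 = 0
n=1,p=1: total = 0+1 = 1
n=1,p=2: total = 1+2 = 3
n=2,p=0: total = 3+0 = 3
n=2,p=1: total = 3+2 = 5
n=2,p=2: total = 5+4 = 9
n=3,p=0: total = 9+0 = 9
n=3,p=1: total = 9+3 = 12
n=3,p=2: total = 12+6 = 18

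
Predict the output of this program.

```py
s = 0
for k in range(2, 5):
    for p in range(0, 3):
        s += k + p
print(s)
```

k=2,p=0: s = 0+2 = 2
k=2,p=1: s = 2+3 = 5
k=2,p=2: s = 5+4 = 9
k=3,p=0: s = 9+3 = 12
k=3,p=1: s = 12+4 = 16
k=3,p=2: s = 16+5 = 21
k=4,p=0: s = 21+4 = 25
k=4,p=1: s = 25+5 = 30
k=4,p=2: s = 30+6 = 36

36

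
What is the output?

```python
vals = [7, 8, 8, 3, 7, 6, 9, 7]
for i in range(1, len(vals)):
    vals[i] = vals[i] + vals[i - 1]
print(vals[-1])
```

55

i=1: vals[1] = 8+7 = 15 → [7, 15, 8, 3, 7, 6, 9, 7]
i=2: vals[2] = 8+15 = 23 → [7, 15, 23, 3, 7, 6, 9, 7]
i=3: vals[3] = 3+23 = 26 → [7, 15, 23, 26, 7, 6, 9, 7]
i=4: vals[4] = 7+26 = 33 → [7, 15, 23, 26, 33, 6, 9, 7]
i=5: vals[5] = 6+33 = 39 → [7, 15, 23, 26, 33, 39, 9, 7]
i=6: vals[6] = 9+39 = 48 → [7, 15, 23, 26, 33, 39, 48, 7]
i=7: vals[7] = 7+48 = 55 → [7, 15, 23, 26, 33, 39, 48, 55]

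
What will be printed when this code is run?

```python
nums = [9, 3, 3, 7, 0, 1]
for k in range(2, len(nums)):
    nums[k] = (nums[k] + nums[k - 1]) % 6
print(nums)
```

[9, 3, 0, 1, 1, 2]

k=2: nums[2] = (3+3)%6 = 0 → [9, 3, 0, 7, 0, 1]
k=3: nums[3] = (7+0)%6 = 1 → [9, 3, 0, 1, 0, 1]
k=4: nums[4] = (0+1)%6 = 1 → [9, 3, 0, 1, 1, 1]
k=5: nums[5] = (1+1)%6 = 2 → [9, 3, 0, 1, 1, 2]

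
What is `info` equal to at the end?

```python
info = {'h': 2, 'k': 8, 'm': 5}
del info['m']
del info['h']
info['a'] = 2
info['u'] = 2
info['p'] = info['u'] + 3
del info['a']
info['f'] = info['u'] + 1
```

del 'm' → {'h': 2, 'k': 8}
del 'h' → {'k': 8}
info['a'] = 2 → {'k': 8, 'a': 2}
info['u'] = 2 → {'k': 8, 'a': 2, 'u': 2}
info['p'] = info['u']+3 = 5 → {'k': 8, 'a': 2, 'u': 2, 'p': 5}
del 'a' → {'k': 8, 'u': 2, 'p': 5}
info['f'] = info['u']+1 = 3 → {'k': 8, 'u': 2, 'p': 5, 'f': 3}

{'k': 8, 'u': 2, 'p': 5, 'f': 3}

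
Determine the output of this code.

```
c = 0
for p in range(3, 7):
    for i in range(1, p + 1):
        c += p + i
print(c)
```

p=3,i=1: c = 0+4 = 4
p=3,i=2: c = 4+5 = 9
p=3,i=3: c = 9+6 = 15
p=4,i=1: c = 15+5 = 20
p=4,i=2: c = 20+6 = 26
p=4,i=3: c = 26+7 = 33
p=4,i=4: c = 33+8 = 41
p=5,i=1: c = 41+6 = 47
p=5,i=2: c = 47+7 = 54
p=5,i=3: c = 54+8 = 62
p=5,i=4: c = 62+9 = 71
p=5,i=5: c = 71+10 = 81
p=6,i=1: c = 81+7 = 88
p=6,i=2: c = 88+8 = 96
p=6,i=3: c = 96+9 = 105
p=6,i=4: c = 105+10 = 115
p=6,i=5: c = 115+11 = 126
p=6,i=6: c = 126+12 = 138

138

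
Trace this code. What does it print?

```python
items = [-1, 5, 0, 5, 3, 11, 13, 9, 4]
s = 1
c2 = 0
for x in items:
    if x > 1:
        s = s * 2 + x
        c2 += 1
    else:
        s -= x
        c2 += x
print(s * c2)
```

x=-1: not >1, s = 1-(-1) = 2; c2=-1
x=5: >1, s = 2*2+5 = 9; c2=0
x=0: not >1, s = 9-0 = 9; c2=0
x=5: >1, s = 9*2+5 = 23; c2=1
x=3: >1, s = 23*2+3 = 49; c2=2
x=11: >1, s = 49*2+11 = 109; c2=3
x=13: >1, s = 109*2+13 = 231; c2=4
x=9: >1, s = 231*2+9 = 471; c2=5
x=4: >1, s = 471*2+4 = 946; c2=6
s*c2 = 946*6 = 5676

5676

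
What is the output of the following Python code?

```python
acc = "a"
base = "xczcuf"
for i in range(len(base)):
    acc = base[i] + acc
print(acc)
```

fuczcxa

i=0: prepend 'x' → 'xa'
i=1: prepend 'c' → 'cxa'
i=2: prepend 'z' → 'zcxa'
i=3: prepend 'c' → 'czcxa'
i=4: prepend 'u' → 'uczcxa'
i=5: prepend 'f' → 'fuczcxa'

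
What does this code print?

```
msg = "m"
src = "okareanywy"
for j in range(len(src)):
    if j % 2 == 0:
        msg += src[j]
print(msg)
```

j=0: add 'o' → 'mo'
j=1: skip
j=2: add 'a' → 'moa'
j=3: skip
j=4: add 'e' → 'moae'
j=5: skip
j=6: add 'n' → 'moaen'
j=7: skip
j=8: add 'w' → 'moaenw'
j=9: skip

moaenw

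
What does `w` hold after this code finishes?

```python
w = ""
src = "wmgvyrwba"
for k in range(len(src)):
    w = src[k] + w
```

'abwryvgmw'

k=0: prepend 'w' → 'w'
k=1: prepend 'm' → 'mw'
k=2: prepend 'g' → 'gmw'
k=3: prepend 'v' → 'vgmw'
k=4: prepend 'y' → 'yvgmw'
k=5: prepend 'r' → 'ryvgmw'
k=6: prepend 'w' → 'wryvgmw'
k=7: prepend 'b' → 'bwryvgmw'
k=8: prepend 'a' → 'abwryvgmw'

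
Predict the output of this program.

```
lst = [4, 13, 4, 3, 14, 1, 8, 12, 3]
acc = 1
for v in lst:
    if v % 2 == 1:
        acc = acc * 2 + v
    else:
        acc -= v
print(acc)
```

-55

v=4: not odd, acc = 1-4 = -3
v=13: odd, acc = (-3)*2+13 = 7
v=4: not odd, acc = 7-4 = 3
v=3: odd, acc = 3*2+3 = 9
v=14: not odd, acc = 9-14 = -5
v=1: odd, acc = (-5)*2+1 = -9
v=8: not odd, acc = (-9)-8 = -17
v=12: not odd, acc = (-17)-12 = -29
v=3: odd, acc = (-29)*2+3 = -55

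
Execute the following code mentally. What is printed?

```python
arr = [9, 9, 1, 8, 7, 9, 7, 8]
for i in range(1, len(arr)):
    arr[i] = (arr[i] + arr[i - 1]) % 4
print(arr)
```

i=1: arr[1] = (9+9)%4 = 2 → [9, 2, 1, 8, 7, 9, 7, 8]
i=2: arr[2] = (1+2)%4 = 3 → [9, 2, 3, 8, 7, 9, 7, 8]
i=3: arr[3] = (8+3)%4 = 3 → [9, 2, 3, 3, 7, 9, 7, 8]
i=4: arr[4] = (7+3)%4 = 2 → [9, 2, 3, 3, 2, 9, 7, 8]
i=5: arr[5] = (9+2)%4 = 3 → [9, 2, 3, 3, 2, 3, 7, 8]
i=6: arr[6] = (7+3)%4 = 2 → [9, 2, 3, 3, 2, 3, 2, 8]
i=7: arr[7] = (8+2)%4 = 2 → [9, 2, 3, 3, 2, 3, 2, 2]

[9, 2, 3, 3, 2, 3, 2, 2]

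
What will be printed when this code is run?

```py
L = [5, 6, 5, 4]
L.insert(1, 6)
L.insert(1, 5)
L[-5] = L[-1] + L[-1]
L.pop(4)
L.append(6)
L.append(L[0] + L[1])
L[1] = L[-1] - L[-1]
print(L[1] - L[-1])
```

insert 6 at 1 → [5, 6, 6, 5, 4]
insert 5 at 1 → [5, 5, 6, 6, 5, 4]
L[-5] = L[-1]+L[-1] = 4+4 = 8 → [5, 8, 6, 6, 5, 4]
pop(4) removes 5 → [5, 8, 6, 6, 4]
append 6 → [5, 8, 6, 6, 4, 6]
append L[0]+L[1] = 5+8 = 13 → [5, 8, 6, 6, 4, 6, 13]
L[1] = L[-1]-L[-1] = 13-13 = 0 → [5, 0, 6, 6, 4, 6, 13]
L[1]-L[-1] = 0-13 = -13

-13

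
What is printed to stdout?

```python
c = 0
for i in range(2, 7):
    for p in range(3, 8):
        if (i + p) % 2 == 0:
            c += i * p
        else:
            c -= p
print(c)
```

175

i=2,p=3: odd sum, c = 0-3 = -3
i=2,p=4: even sum, c = (-3)+8 = 5
i=2,p=5: odd sum, c = 5-5 = 0
i=2,p=6: even sum, c = 0+12 = 12
i=2,p=7: odd sum, c = 12-7 = 5
i=3,p=3: even sum, c = 5+9 = 14
i=3,p=4: odd sum, c = 14-4 = 10
i=3,p=5: even sum, c = 10+15 = 25
i=3,p=6: odd sum, c = 25-6 = 19
i=3,p=7: even sum, c = 19+21 = 40
i=4,p=3: odd sum, c = 40-3 = 37
i=4,p=4: even sum, c = 37+16 = 53
i=4,p=5: odd sum, c = 53-5 = 48
i=4,p=6: even sum, c = 48+24 = 72
i=4,p=7: odd sum, c = 72-7 = 65
i=5,p=3: even sum, c = 65+15 = 80
i=5,p=4: odd sum, c = 80-4 = 76
i=5,p=5: even sum, c = 76+25 = 101
i=5,p=6: odd sum, c = 101-6 = 95
i=5,p=7: even sum, c = 95+35 = 130
i=6,p=3: odd sum, c = 130-3 = 127
i=6,p=4: even sum, c = 127+24 = 151
i=6,p=5: odd sum, c = 151-5 = 146
i=6,p=6: even sum, c = 146+36 = 182
i=6,p=7: odd sum, c = 182-7 = 175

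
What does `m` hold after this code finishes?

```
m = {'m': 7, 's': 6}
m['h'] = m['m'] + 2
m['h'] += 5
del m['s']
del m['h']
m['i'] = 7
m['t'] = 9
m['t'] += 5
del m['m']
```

{'i': 7, 't': 14}

m['h'] = m['m']+2 = 9 → {'m': 7, 's': 6, 'h': 9}
m['h'] = 9+5 = 14 → {'m': 7, 's': 6, 'h': 14}
del 's' → {'m': 7, 'h': 14}
del 'h' → {'m': 7}
m['i'] = 7 → {'m': 7, 'i': 7}
m['t'] = 9 → {'m': 7, 'i': 7, 't': 9}
m['t'] = 9+5 = 14 → {'m': 7, 'i': 7, 't': 14}
del 'm' → {'i': 7, 't': 14}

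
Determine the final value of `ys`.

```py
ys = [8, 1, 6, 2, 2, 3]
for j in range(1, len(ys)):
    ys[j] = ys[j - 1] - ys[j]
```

j=1: ys[1] = 8-1 = 7 → [8, 7, 6, 2, 2, 3]
j=2: ys[2] = 7-6 = 1 → [8, 7, 1, 2, 2, 3]
j=3: ys[3] = 1-2 = -1 → [8, 7, 1, -1, 2, 3]
j=4: ys[4] = (-1)-2 = -3 → [8, 7, 1, -1, -3, 3]
j=5: ys[5] = (-3)-3 = -6 → [8, 7, 1, -1, -3, -6]

[8, 7, 1, -1, -3, -6]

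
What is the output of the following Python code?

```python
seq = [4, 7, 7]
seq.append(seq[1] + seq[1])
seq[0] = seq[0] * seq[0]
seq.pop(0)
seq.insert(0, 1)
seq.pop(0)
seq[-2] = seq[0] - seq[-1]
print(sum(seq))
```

append seq[1]+seq[1] = 7+7 = 14 → [4, 7, 7, 14]
seq[0] = seq[0]*seq[0] = 4*4 = 16 → [16, 7, 7, 14]
pop(0) removes 16 → [7, 7, 14]
insert 1 at 0 → [1, 7, 7, 14]
pop(0) removes 1 → [7, 7, 14]
seq[-2] = seq[0]-seq[-1] = 7-14 = -7 → [7, -7, 14]
sum = 14

14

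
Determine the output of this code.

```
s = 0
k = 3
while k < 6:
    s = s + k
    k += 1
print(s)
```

k=3: s = 0+3 = 3
k=4: s = 3+4 = 7
k=5: s = 7+5 = 12

12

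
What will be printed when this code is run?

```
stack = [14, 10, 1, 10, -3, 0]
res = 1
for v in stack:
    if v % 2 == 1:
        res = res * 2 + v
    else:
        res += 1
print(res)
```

14

v=14: not odd, res = 1+1 = 2
v=10: not odd, res = 2+1 = 3
v=1: odd, res = 3*2+1 = 7
v=10: not odd, res = 7+1 = 8
v=-3: odd, res = 8*2+(-3) = 13
v=0: not odd, res = 13+1 = 14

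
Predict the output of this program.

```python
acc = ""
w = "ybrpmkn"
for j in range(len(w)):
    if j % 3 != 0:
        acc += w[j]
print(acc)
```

j=0: skip
j=1: add 'b' → 'b'
j=2: add 'r' → 'br'
j=3: skip
j=4: add 'm' → 'brm'
j=5: add 'k' → 'brmk'
j=6: skip

brmk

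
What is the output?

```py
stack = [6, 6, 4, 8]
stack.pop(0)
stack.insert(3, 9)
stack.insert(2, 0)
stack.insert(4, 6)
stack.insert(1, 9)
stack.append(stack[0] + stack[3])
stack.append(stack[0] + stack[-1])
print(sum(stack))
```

pop(0) removes 6 → [6, 4, 8]
insert 9 at 3 → [6, 4, 8, 9]
insert 0 at 2 → [6, 4, 0, 8, 9]
insert 6 at 4 → [6, 4, 0, 8, 6, 9]
insert 9 at 1 → [6, 9, 4, 0, 8, 6, 9]
append stack[0]+stack[3] = 6+0 = 6 → [6, 9, 4, 0, 8, 6, 9, 6]
append stack[0]+stack[-1] = 6+6 = 12 → [6, 9, 4, 0, 8, 6, 9, 6, 12]
sum = 60

60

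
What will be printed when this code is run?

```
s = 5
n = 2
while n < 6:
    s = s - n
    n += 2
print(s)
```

n=2: s = 5-2 = 3
n=4: s = 3-4 = -1

-1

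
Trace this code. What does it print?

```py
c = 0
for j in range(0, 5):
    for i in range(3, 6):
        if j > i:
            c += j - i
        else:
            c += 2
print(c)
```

29

j=0,i=3: not 0>3, c = 0+2 = 2
j=0,i=4: not 0>4, c = 2+2 = 4
j=0,i=5: not 0>5, c = 4+2 = 6
j=1,i=3: not 1>3, c = 6+2 = 8
j=1,i=4: not 1>4, c = 8+2 = 10
j=1,i=5: not 1>5, c = 10+2 = 12
j=2,i=3: not 2>3, c = 12+2 = 14
j=2,i=4: not 2>4, c = 14+2 = 16
j=2,i=5: not 2>5, c = 16+2 = 18
j=3,i=3: not 3>3, c = 18+2 = 20
j=3,i=4: not 3>4, c = 20+2 = 22
j=3,i=5: not 3>5, c = 22+2 = 24
j=4,i=3: 4>3, c = 24+1 = 25
j=4,i=4: not 4>4, c = 25+2 = 27
j=4,i=5: not 4>5, c = 27+2 = 29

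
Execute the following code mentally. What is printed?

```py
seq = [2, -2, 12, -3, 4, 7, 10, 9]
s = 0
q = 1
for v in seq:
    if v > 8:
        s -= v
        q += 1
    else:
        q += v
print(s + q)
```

-19

v=2: not >8; q=3
v=-2: not >8; q=1
v=12: >8, s = 0-12 = -12; q=2
v=-3: not >8; q=-1
v=4: not >8; q=3
v=7: not >8; q=10
v=10: >8, s = (-12)-10 = -22; q=11
v=9: >8, s = (-22)-9 = -31; q=12
s+q = (-31)+12 = -19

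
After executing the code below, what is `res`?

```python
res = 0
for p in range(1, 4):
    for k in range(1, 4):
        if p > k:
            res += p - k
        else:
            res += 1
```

p=1,k=1: not 1>1, res = 0+1 = 1
p=1,k=2: not 1>2, res = 1+1 = 2
p=1,k=3: not 1>3, res = 2+1 = 3
p=2,k=1: 2>1, res = 3+1 = 4
p=2,k=2: not 2>2, res = 4+1 = 5
p=2,k=3: not 2>3, res = 5+1 = 6
p=3,k=1: 3>1, res = 6+2 = 8
p=3,k=2: 3>2, res = 8+1 = 9
p=3,k=3: not 3>3, res = 9+1 = 10

10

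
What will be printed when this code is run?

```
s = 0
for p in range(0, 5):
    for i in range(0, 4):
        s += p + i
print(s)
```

p=0,i=0: s = 0+0 = 0
p=0,i=1: s = 0+1 = 1
p=0,i=2: s = 1+2 = 3
p=0,i=3: s = 3+3 = 6
p=1,i=0: s = 6+1 = 7
p=1,i=1: s = 7+2 = 9
p=1,i=2: s = 9+3 = 12
p=1,i=3: s = 12+4 = 16
p=2,i=0: s = 16+2 = 18
p=2,i=1: s = 18+3 = 21
p=2,i=2: s = 21+4 = 25
p=2,i=3: s = 25+5 = 30
p=3,i=0: s = 30+3 = 33
p=3,i=1: s = 33+4 = 37
p=3,i=2: s = 37+5 = 42
p=3,i=3: s = 42+6 = 48
p=4,i=0: s = 48+4 = 52
p=4,i=1: s = 52+5 = 57
p=4,i=2: s = 57+6 = 63
p=4,i=3: s = 63+7 = 70

70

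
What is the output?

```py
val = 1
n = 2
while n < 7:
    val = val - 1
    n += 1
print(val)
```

-4

n=2: val = 1-1 = 0
n=3: val = 0-1 = -1
n=4: val = (-1)-1 = -2
n=5: val = (-2)-1 = -3
n=6: val = (-3)-1 = -4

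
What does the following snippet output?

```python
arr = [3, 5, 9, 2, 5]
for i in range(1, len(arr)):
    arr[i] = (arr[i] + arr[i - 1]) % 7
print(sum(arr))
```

i=1: arr[1] = (5+3)%7 = 1 → [3, 1, 9, 2, 5]
i=2: arr[2] = (9+1)%7 = 3 → [3, 1, 3, 2, 5]
i=3: arr[3] = (2+3)%7 = 5 → [3, 1, 3, 5, 5]
i=4: arr[4] = (5+5)%7 = 3 → [3, 1, 3, 5, 3]
sum = 15

15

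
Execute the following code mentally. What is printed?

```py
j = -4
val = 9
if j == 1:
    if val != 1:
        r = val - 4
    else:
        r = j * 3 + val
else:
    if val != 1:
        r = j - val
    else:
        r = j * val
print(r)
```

j=-4, val=9
j == 1 is False; val != 1 is True
→ r = j - val = -13

-13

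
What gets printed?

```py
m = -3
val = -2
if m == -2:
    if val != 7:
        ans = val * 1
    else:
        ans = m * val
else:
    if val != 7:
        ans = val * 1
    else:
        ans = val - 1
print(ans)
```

m=-3, val=-2
m == -2 is False; val != 7 is True
→ ans = val * 1 = -2

-2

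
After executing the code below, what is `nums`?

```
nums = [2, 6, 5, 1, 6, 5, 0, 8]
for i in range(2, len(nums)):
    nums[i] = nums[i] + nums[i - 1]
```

i=2: nums[2] = 5+6 = 11 → [2, 6, 11, 1, 6, 5, 0, 8]
i=3: nums[3] = 1+11 = 12 → [2, 6, 11, 12, 6, 5, 0, 8]
i=4: nums[4] = 6+12 = 18 → [2, 6, 11, 12, 18, 5, 0, 8]
i=5: nums[5] = 5+18 = 23 → [2, 6, 11, 12, 18, 23, 0, 8]
i=6: nums[6] = 0+23 = 23 → [2, 6, 11, 12, 18, 23, 23, 8]
i=7: nums[7] = 8+23 = 31 → [2, 6, 11, 12, 18, 23, 23, 31]

[2, 6, 11, 12, 18, 23, 23, 31]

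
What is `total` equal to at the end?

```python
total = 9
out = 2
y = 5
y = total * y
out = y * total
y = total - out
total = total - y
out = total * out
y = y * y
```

y = 9*5 = 45
out = 45*9 = 405
y = 9-405 = -396
total = 9-(-396) = 405
out = 405*405 = 164025
y = (-396)*(-396) = 156816

405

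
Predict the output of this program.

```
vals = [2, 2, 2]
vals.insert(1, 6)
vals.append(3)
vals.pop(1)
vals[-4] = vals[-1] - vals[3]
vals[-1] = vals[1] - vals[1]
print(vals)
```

insert 6 at 1 → [2, 6, 2, 2]
append 3 → [2, 6, 2, 2, 3]
pop(1) removes 6 → [2, 2, 2, 3]
vals[-4] = vals[-1]-vals[3] = 3-3 = 0 → [0, 2, 2, 3]
vals[-1] = vals[1]-vals[1] = 2-2 = 0 → [0, 2, 2, 0]

[0, 2, 2, 0]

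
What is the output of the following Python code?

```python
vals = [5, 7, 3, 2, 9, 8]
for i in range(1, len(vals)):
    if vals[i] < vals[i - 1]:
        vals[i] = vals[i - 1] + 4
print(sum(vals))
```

i=1: 7>=5, unchanged → [5, 7, 3, 2, 9, 8]
i=2: 3<7, vals[2] = 7+4 = 11 → [5, 7, 11, 2, 9, 8]
i=3: 2<11, vals[3] = 11+4 = 15 → [5, 7, 11, 15, 9, 8]
i=4: 9<15, vals[4] = 15+4 = 19 → [5, 7, 11, 15, 19, 8]
i=5: 8<19, vals[5] = 19+4 = 23 → [5, 7, 11, 15, 19, 23]
sum = 80

80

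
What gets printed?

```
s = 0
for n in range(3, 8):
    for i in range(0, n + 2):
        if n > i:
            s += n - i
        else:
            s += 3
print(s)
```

n=3,i=0: 3>0, s = 0+3 = 3
n=3,i=1: 3>1, s = 3+2 = 5
n=3,i=2: 3>2, s = 5+1 = 6
n=3,i=3: not 3>3, s = 6+3 = 9
n=3,i=4: not 3>4, s = 9+3 = 12
n=4,i=0: 4>0, s = 12+4 = 16
n=4,i=1: 4>1, s = 16+3 = 19
n=4,i=2: 4>2, s = 19+2 = 21
n=4,i=3: 4>3, s = 21+1 = 22
n=4,i=4: not 4>4, s = 22+3 = 25
n=4,i=5: not 4>5, s = 25+3 = 28
n=5,i=0: 5>0, s = 28+5 = 33
n=5,i=1: 5>1, s = 33+4 = 37
n=5,i=2: 5>2, s = 37+3 = 40
n=5,i=3: 5>3, s = 40+2 = 42
n=5,i=4: 5>4, s = 42+1 = 43
n=5,i=5: not 5>5, s = 43+3 = 46
n=5,i=6: not 5>6, s = 46+3 = 49
n=6,i=0: 6>0, s = 49+6 = 55
n=6,i=1: 6>1, s = 55+5 = 60
n=6,i=2: 6>2, s = 60+4 = 64
n=6,i=3: 6>3, s = 64+3 = 67
n=6,i=4: 6>4, s = 67+2 = 69
n=6,i=5: 6>5, s = 69+1 = 70
n=6,i=6: not 6>6, s = 70+3 = 73
n=6,i=7: not 6>7, s = 73+3 = 76
n=7,i=0: 7>0, s = 76+7 = 83
n=7,i=1: 7>1, s = 83+6 = 89
n=7,i=2: 7>2, s = 89+5 = 94
n=7,i=3: 7>3, s = 94+4 = 98
n=7,i=4: 7>4, s = 98+3 = 101
n=7,i=5: 7>5, s = 101+2 = 103
n=7,i=6: 7>6, s = 103+1 = 104
n=7,i=7: not 7>7, s = 104+3 = 107
n=7,i=8: not 7>8, s = 107+3 = 110

110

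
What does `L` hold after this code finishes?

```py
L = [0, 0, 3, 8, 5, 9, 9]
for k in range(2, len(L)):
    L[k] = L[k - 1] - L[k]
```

k=2: L[2] = 0-3 = -3 → [0, 0, -3, 8, 5, 9, 9]
k=3: L[3] = (-3)-8 = -11 → [0, 0, -3, -11, 5, 9, 9]
k=4: L[4] = (-11)-5 = -16 → [0, 0, -3, -11, -16, 9, 9]
k=5: L[5] = (-16)-9 = -25 → [0, 0, -3, -11, -16, -25, 9]
k=6: L[6] = (-25)-9 = -34 → [0, 0, -3, -11, -16, -25, -34]

[0, 0, -3, -11, -16, -25, -34]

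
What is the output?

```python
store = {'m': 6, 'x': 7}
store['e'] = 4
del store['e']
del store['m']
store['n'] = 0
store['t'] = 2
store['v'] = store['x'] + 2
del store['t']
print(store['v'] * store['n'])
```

store['e'] = 4 → {'m': 6, 'x': 7, 'e': 4}
del 'e' → {'m': 6, 'x': 7}
del 'm' → {'x': 7}
store['n'] = 0 → {'x': 7, 'n': 0}
store['t'] = 2 → {'x': 7, 'n': 0, 't': 2}
store['v'] = store['x']+2 = 9 → {'x': 7, 'n': 0, 't': 2, 'v': 9}
del 't' → {'x': 7, 'n': 0, 'v': 9}
store['v']*store['n'] = 9*0 = 0

0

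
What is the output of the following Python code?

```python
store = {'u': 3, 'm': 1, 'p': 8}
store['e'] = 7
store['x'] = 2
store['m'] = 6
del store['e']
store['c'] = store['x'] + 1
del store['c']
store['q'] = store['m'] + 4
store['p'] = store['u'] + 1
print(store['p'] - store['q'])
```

-6

store['e'] = 7 → {'u': 3, 'm': 1, 'p': 8, 'e': 7}
store['x'] = 2 → {'u': 3, 'm': 1, 'p': 8, 'e': 7, 'x': 2}
store['m'] = 6 → {'u': 3, 'm': 6, 'p': 8, 'e': 7, 'x': 2}
del 'e' → {'u': 3, 'm': 6, 'p': 8, 'x': 2}
store['c'] = store['x']+1 = 3 → {'u': 3, 'm': 6, 'p': 8, 'x': 2, 'c': 3}
del 'c' → {'u': 3, 'm': 6, 'p': 8, 'x': 2}
store['q'] = store['m']+4 = 10 → {'u': 3, 'm': 6, 'p': 8, 'x': 2, 'q': 10}
store['p'] = store['u']+1 = 4 → {'u': 3, 'm': 6, 'p': 4, 'x': 2, 'q': 10}
store['p']-store['q'] = 4-10 = -6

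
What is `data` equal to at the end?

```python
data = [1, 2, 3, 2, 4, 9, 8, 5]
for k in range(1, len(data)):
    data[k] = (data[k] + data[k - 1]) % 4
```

[1, 3, 2, 0, 0, 1, 1, 2]

k=1: data[1] = (2+1)%4 = 3 → [1, 3, 3, 2, 4, 9, 8, 5]
k=2: data[2] = (3+3)%4 = 2 → [1, 3, 2, 2, 4, 9, 8, 5]
k=3: data[3] = (2+2)%4 = 0 → [1, 3, 2, 0, 4, 9, 8, 5]
k=4: data[4] = (4+0)%4 = 0 → [1, 3, 2, 0, 0, 9, 8, 5]
k=5: data[5] = (9+0)%4 = 1 → [1, 3, 2, 0, 0, 1, 8, 5]
k=6: data[6] = (8+1)%4 = 1 → [1, 3, 2, 0, 0, 1, 1, 5]
k=7: data[7] = (5+1)%4 = 2 → [1, 3, 2, 0, 0, 1, 1, 2]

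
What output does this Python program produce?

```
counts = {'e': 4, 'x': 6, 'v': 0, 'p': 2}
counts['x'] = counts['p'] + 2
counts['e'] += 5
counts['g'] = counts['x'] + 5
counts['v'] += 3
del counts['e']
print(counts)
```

counts['x'] = counts['p']+2 = 4 → {'e': 4, 'x': 4, 'v': 0, 'p': 2}
counts['e'] = 4+5 = 9 → {'e': 9, 'x': 4, 'v': 0, 'p': 2}
counts['g'] = counts['x']+5 = 9 → {'e': 9, 'x': 4, 'v': 0, 'p': 2, 'g': 9}
counts['v'] = 0+3 = 3 → {'e': 9, 'x': 4, 'v': 3, 'p': 2, 'g': 9}
del 'e' → {'x': 4, 'v': 3, 'p': 2, 'g': 9}

{'x': 4, 'v': 3, 'p': 2, 'g': 9}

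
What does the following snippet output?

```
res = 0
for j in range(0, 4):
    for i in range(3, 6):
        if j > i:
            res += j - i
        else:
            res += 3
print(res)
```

36

j=0,i=3: not 0>3, res = 0+3 = 3
j=0,i=4: not 0>4, res = 3+3 = 6
j=0,i=5: not 0>5, res = 6+3 = 9
j=1,i=3: not 1>3, res = 9+3 = 12
j=1,i=4: not 1>4, res = 12+3 = 15
j=1,i=5: not 1>5, res = 15+3 = 18
j=2,i=3: not 2>3, res = 18+3 = 21
j=2,i=4: not 2>4, res = 21+3 = 24
j=2,i=5: not 2>5, res = 24+3 = 27
j=3,i=3: not 3>3, res = 27+3 = 30
j=3,i=4: not 3>4, res = 30+3 = 33
j=3,i=5: not 3>5, res = 33+3 = 36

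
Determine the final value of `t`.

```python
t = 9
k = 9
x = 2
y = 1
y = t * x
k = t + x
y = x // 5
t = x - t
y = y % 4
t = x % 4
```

y = 9*2 = 18
k = 9+2 = 11
y = 2//5 = 0
t = 2-9 = -7
y = 0%4 = 0
t = 2%4 = 2

2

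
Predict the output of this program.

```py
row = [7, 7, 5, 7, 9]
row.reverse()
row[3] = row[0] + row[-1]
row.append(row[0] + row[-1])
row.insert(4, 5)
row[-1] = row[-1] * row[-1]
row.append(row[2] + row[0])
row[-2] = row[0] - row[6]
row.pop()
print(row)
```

reverse → [9, 7, 5, 7, 7]
row[3] = row[0]+row[-1] = 9+7 = 16 → [9, 7, 5, 16, 7]
append row[0]+row[-1] = 9+7 = 16 → [9, 7, 5, 16, 7, 16]
insert 5 at 4 → [9, 7, 5, 16, 5, 7, 16]
row[-1] = row[-1]*row[-1] = 16*16 = 256 → [9, 7, 5, 16, 5, 7, 256]
append row[2]+row[0] = 5+9 = 14 → [9, 7, 5, 16, 5, 7, 256, 14]
row[-2] = row[0]-row[6] = 9-256 = -247 → [9, 7, 5, 16, 5, 7, -247, 14]
pop() removes 14 → [9, 7, 5, 16, 5, 7, -247]

[9, 7, 5, 16, 5, 7, -247]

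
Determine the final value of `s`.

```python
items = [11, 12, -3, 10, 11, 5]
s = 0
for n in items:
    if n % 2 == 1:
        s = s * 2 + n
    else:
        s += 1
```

n=11: odd, s = 0*2+11 = 11
n=12: not odd, s = 11+1 = 12
n=-3: odd, s = 12*2+(-3) = 21
n=10: not odd, s = 21+1 = 22
n=11: odd, s = 22*2+11 = 55
n=5: odd, s = 55*2+5 = 115

115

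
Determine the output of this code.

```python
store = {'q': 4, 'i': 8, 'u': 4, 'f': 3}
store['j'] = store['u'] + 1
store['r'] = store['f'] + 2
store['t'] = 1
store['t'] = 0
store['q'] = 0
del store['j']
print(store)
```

store['j'] = store['u']+1 = 5 → {'q': 4, 'i': 8, 'u': 4, 'f': 3, 'j': 5}
store['r'] = store['f']+2 = 5 → {'q': 4, 'i': 8, 'u': 4, 'f': 3, 'j': 5, 'r': 5}
store['t'] = 1 → {'q': 4, 'i': 8, 'u': 4, 'f': 3, 'j': 5, 'r': 5, 't': 1}
store['t'] = 0 → {'q': 4, 'i': 8, 'u': 4, 'f': 3, 'j': 5, 'r': 5, 't': 0}
store['q'] = 0 → {'q': 0, 'i': 8, 'u': 4, 'f': 3, 'j': 5, 'r': 5, 't': 0}
del 'j' → {'q': 0, 'i': 8, 'u': 4, 'f': 3, 'r': 5, 't': 0}

{'q': 0, 'i': 8, 'u': 4, 'f': 3, 'r': 5, 't': 0}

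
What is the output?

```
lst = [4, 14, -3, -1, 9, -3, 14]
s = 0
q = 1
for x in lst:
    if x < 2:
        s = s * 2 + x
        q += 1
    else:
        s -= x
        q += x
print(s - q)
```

x=4: not <2, s = 0-4 = -4; q=5
x=14: not <2, s = (-4)-14 = -18; q=19
x=-3: <2, s = (-18)*2+(-3) = -39; q=20
x=-1: <2, s = (-39)*2+(-1) = -79; q=21
x=9: not <2, s = (-79)-9 = -88; q=30
x=-3: <2, s = (-88)*2+(-3) = -179; q=31
x=14: not <2, s = (-179)-14 = -193; q=45
s-q = (-193)-45 = -238

-238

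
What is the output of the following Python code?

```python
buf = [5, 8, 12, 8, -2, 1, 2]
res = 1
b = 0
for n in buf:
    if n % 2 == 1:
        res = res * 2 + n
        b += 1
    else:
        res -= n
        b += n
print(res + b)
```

n=5: odd, res = 1*2+5 = 7; b=1
n=8: not odd, res = 7-8 = -1; b=9
n=12: not odd, res = (-1)-12 = -13; b=21
n=8: not odd, res = (-13)-8 = -21; b=29
n=-2: not odd, res = (-21)-(-2) = -19; b=27
n=1: odd, res = (-19)*2+1 = -37; b=28
n=2: not odd, res = (-37)-2 = -39; b=30
res+b = (-39)+30 = -9

-9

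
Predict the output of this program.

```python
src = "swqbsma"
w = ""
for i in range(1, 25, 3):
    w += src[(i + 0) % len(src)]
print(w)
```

wssbaqmw

i=1: add src[1]='w' → 'w'
i=4: add src[4]='s' → 'ws'
i=7: add src[0]='s' → 'wss'
i=10: add src[3]='b' → 'wssb'
i=13: add src[6]='a' → 'wssba'
i=16: add src[2]='q' → 'wssbaq'
i=19: add src[5]='m' → 'wssbaqm'
i=22: add src[1]='w' → 'wssbaqmw'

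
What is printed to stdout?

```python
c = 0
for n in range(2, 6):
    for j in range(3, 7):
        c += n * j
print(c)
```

n=2,j=3: c = 0+6 = 6
n=2,j=4: c = 6+8 = 14
n=2,j=5: c = 14+10 = 24
n=2,j=6: c = 24+12 = 36
n=3,j=3: c = 36+9 = 45
n=3,j=4: c = 45+12 = 57
n=3,j=5: c = 57+15 = 72
n=3,j=6: c = 72+18 = 90
n=4,j=3: c = 90+12 = 102
n=4,j=4: c = 102+16 = 118
n=4,j=5: c = 118+20 = 138
n=4,j=6: c = 138+24 = 162
n=5,j=3: c = 162+15 = 177
n=5,j=4: c = 177+20 = 197
n=5,j=5: c = 197+25 = 222
n=5,j=6: c = 222+30 = 252

252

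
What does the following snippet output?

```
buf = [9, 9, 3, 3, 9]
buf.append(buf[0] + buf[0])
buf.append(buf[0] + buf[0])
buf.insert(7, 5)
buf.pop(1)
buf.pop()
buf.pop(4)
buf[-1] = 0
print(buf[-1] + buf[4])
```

0

append buf[0]+buf[0] = 9+9 = 18 → [9, 9, 3, 3, 9, 18]
append buf[0]+buf[0] = 9+9 = 18 → [9, 9, 3, 3, 9, 18, 18]
insert 5 at 7 → [9, 9, 3, 3, 9, 18, 18, 5]
pop(1) removes 9 → [9, 3, 3, 9, 18, 18, 5]
pop() removes 5 → [9, 3, 3, 9, 18, 18]
pop(4) removes 18 → [9, 3, 3, 9, 18]
buf[-1] = 0 → [9, 3, 3, 9, 0]
buf[-1]+buf[4] = 0+0 = 0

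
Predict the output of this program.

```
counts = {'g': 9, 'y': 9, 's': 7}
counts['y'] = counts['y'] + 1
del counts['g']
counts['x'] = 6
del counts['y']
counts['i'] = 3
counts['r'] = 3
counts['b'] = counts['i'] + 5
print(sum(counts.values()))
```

counts['y'] = counts['y']+1 = 10 → {'g': 9, 'y': 10, 's': 7}
del 'g' → {'y': 10, 's': 7}
counts['x'] = 6 → {'y': 10, 's': 7, 'x': 6}
del 'y' → {'s': 7, 'x': 6}
counts['i'] = 3 → {'s': 7, 'x': 6, 'i': 3}
counts['r'] = 3 → {'s': 7, 'x': 6, 'i': 3, 'r': 3}
counts['b'] = counts['i']+5 = 8 → {'s': 7, 'x': 6, 'i': 3, 'r': 3, 'b': 8}
sum of values = 27

27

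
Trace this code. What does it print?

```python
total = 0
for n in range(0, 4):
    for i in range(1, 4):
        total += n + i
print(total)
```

n=0,i=1: total = 0+1 = 1
n=0,i=2: total = 1+2 = 3
n=0,i=3: total = 3+3 = 6
n=1,i=1: total = 6+2 = 8
n=1,i=2: total = 8+3 = 11
n=1,i=3: total = 11+4 = 15
n=2,i=1: total = 15+3 = 18
n=2,i=2: total = 18+4 = 22
n=2,i=3: total = 22+5 = 27
n=3,i=1: total = 27+4 = 31
n=3,i=2: total = 31+5 = 36
n=3,i=3: total = 36+6 = 42

42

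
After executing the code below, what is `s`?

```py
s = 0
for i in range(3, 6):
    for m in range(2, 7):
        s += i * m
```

i=3,m=2: s = 0+6 = 6
i=3,m=3: s = 6+9 = 15
i=3,m=4: s = 15+12 = 27
i=3,m=5: s = 27+15 = 42
i=3,m=6: s = 42+18 = 60
i=4,m=2: s = 60+8 = 68
i=4,m=3: s = 68+12 = 80
i=4,m=4: s = 80+16 = 96
i=4,m=5: s = 96+20 = 116
i=4,m=6: s = 116+24 = 140
i=5,m=2: s = 140+10 = 150
i=5,m=3: s = 150+15 = 165
i=5,m=4: s = 165+20 = 185
i=5,m=5: s = 185+25 = 210
i=5,m=6: s = 210+30 = 240

240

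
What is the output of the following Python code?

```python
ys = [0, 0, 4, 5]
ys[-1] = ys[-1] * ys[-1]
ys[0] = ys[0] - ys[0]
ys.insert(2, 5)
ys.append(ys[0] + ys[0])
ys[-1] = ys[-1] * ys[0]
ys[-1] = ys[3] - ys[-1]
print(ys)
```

ys[-1] = ys[-1]*ys[-1] = 5*5 = 25 → [0, 0, 4, 25]
ys[0] = ys[0]-ys[0] = 0-0 = 0 → [0, 0, 4, 25]
insert 5 at 2 → [0, 0, 5, 4, 25]
append ys[0]+ys[0] = 0+0 = 0 → [0, 0, 5, 4, 25, 0]
ys[-1] = ys[-1]*ys[0] = 0*0 = 0 → [0, 0, 5, 4, 25, 0]
ys[-1] = ys[3]-ys[-1] = 4-0 = 4 → [0, 0, 5, 4, 25, 4]

[0, 0, 5, 4, 25, 4]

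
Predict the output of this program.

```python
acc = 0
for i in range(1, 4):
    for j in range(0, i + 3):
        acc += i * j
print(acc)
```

i=1,j=0: acc = 0+0 = 0
i=1,j=1: acc = 0+1 = 1
i=1,j=2: acc = 1+2 = 3
i=1,j=3: acc = 3+3 = 6
i=2,j=0: acc = 6+0 = 6
i=2,j=1: acc = 6+2 = 8
i=2,j=2: acc = 8+4 = 12
i=2,j=3: acc = 12+6 = 18
i=2,j=4: acc = 18+8 = 26
i=3,j=0: acc = 26+0 = 26
i=3,j=1: acc = 26+3 = 29
i=3,j=2: acc = 29+6 = 35
i=3,j=3: acc = 35+9 = 44
i=3,j=4: acc = 44+12 = 56
i=3,j=5: acc = 56+15 = 71

71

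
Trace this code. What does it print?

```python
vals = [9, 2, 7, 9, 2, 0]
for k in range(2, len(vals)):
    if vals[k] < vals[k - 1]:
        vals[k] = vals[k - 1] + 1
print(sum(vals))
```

k=2: 7>=2, unchanged → [9, 2, 7, 9, 2, 0]
k=3: 9>=7, unchanged → [9, 2, 7, 9, 2, 0]
k=4: 2<9, vals[4] = 9+1 = 10 → [9, 2, 7, 9, 10, 0]
k=5: 0<10, vals[5] = 10+1 = 11 → [9, 2, 7, 9, 10, 11]
sum = 48

48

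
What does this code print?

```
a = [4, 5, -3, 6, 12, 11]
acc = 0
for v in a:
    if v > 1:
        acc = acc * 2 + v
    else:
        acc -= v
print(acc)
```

v=4: >1, acc = 0*2+4 = 4
v=5: >1, acc = 4*2+5 = 13
v=-3: not >1, acc = 13-(-3) = 16
v=6: >1, acc = 16*2+6 = 38
v=12: >1, acc = 38*2+12 = 88
v=11: >1, acc = 88*2+11 = 187

187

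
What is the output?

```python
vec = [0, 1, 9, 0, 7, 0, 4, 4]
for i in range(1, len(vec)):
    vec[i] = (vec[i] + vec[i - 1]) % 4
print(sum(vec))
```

i=1: vec[1] = (1+0)%4 = 1 → [0, 1, 9, 0, 7, 0, 4, 4]
i=2: vec[2] = (9+1)%4 = 2 → [0, 1, 2, 0, 7, 0, 4, 4]
i=3: vec[3] = (0+2)%4 = 2 → [0, 1, 2, 2, 7, 0, 4, 4]
i=4: vec[4] = (7+2)%4 = 1 → [0, 1, 2, 2, 1, 0, 4, 4]
i=5: vec[5] = (0+1)%4 = 1 → [0, 1, 2, 2, 1, 1, 4, 4]
i=6: vec[6] = (4+1)%4 = 1 → [0, 1, 2, 2, 1, 1, 1, 4]
i=7: vec[7] = (4+1)%4 = 1 → [0, 1, 2, 2, 1, 1, 1, 1]
sum = 9

9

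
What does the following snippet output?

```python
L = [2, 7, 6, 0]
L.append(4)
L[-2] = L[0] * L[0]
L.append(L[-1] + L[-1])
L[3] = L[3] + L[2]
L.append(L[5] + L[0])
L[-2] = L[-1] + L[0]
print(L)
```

[2, 7, 6, 10, 4, 12, 10]

append 4 → [2, 7, 6, 0, 4]
L[-2] = L[0]*L[0] = 2*2 = 4 → [2, 7, 6, 4, 4]
append L[-1]+L[-1] = 4+4 = 8 → [2, 7, 6, 4, 4, 8]
L[3] = L[3]+L[2] = 4+6 = 10 → [2, 7, 6, 10, 4, 8]
append L[5]+L[0] = 8+2 = 10 → [2, 7, 6, 10, 4, 8, 10]
L[-2] = L[-1]+L[0] = 10+2 = 12 → [2, 7, 6, 10, 4, 12, 10]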